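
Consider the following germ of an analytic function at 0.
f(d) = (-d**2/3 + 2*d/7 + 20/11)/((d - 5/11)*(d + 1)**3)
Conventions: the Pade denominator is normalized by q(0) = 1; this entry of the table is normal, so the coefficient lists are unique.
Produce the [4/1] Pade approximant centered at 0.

The Pade approximant has numerator coefficients [-4, 286806/47395, -25026997/1393413, 91378519/6967065, -348800234/6967065]; denominator coefficients [1, -288633/331765].

Taylor coefficients needed (expand at 0): a_0 = -4, a_1 = 18/7, a_2 = -1651/105, a_3 = -296/525, a_4 = -18958/375, a_5 = -192422/4375.
Write the denominator as Q(d) = 1 + q1*d. Requiring Q*f - P = O(d^6) with deg P <= 4 kills the coefficients of d^5..d^5 in Q*f:
  d^5: a_5 + q1*a_4 = 0, i.e. -192422/4375 + (-18958/375)*q1 = 0.
Solving this linear system: q1 = -288633/331765.
The numerator is Q*f truncated at degree 4: P0 = a_0 = -4; P1 = a_1 + q1*a_0 = 286806/47395; P2 = a_2 + q1*a_1 = -25026997/1393413; P3 = a_3 + q1*a_2 = 91378519/6967065; P4 = a_4 + q1*a_3 = -348800234/6967065.


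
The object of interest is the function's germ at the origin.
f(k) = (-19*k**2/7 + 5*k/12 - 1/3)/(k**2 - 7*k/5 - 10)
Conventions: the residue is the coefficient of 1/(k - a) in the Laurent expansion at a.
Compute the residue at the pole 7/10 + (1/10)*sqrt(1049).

The factor k**2 - 7*k/5 - 10 splits as (k - a)(k - a') with a = 7/10 + (1/10)*sqrt(1049), a' = 7/10 - (1/10)*sqrt(1049). At the order-1 pole a set g(k) = (k - a)*f(k) = [-19*k**2/7 + 5*k/12 - 1/3] / (k - a').
Simple pole: residue = g(a) at a = 7/10 + (1/10)*sqrt(1049), which is -203/120 - (125347/881160)*sqrt(1049).

The residue is -203/120 - (125347/881160)*sqrt(1049).


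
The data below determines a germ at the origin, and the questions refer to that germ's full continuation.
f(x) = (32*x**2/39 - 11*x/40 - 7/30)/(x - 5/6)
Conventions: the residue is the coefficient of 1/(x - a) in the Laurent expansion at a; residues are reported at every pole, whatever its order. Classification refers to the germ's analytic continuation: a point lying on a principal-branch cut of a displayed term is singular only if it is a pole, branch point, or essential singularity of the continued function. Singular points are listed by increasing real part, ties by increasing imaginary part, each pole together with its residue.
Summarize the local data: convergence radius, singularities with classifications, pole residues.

Radius of convergence at 0: 5/6.
At 5/6: a pole of order 1; residue 3013/28080.

Denominator factor (x - 5/6): pole of order 1 at 5/6, modulus 5/6.
The radius of convergence is the smallest modulus among the singular points: 5/6.
At the order-1 pole 5/6 set g(x) = (x - (5/6))*f(x) = 32*x**2/39 - 11*x/40 - 7/30.
Simple pole: residue = g(a) at a = 5/6, which is 3013/28080.


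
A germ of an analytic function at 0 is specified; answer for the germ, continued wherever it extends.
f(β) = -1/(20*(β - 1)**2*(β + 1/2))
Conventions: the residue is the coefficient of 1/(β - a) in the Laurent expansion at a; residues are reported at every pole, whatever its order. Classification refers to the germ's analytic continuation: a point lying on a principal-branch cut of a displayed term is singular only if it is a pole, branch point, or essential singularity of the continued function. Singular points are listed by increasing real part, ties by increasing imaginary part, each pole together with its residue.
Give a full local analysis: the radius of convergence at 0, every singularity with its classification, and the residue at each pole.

Denominator factor (β + 1/2): pole of order 1 at -1/2, modulus 1/2.
Denominator factor (β - 1)^2: pole of order 2 at 1, modulus 1.
The radius of convergence is the smallest modulus among the singular points: 1/2.
At the order-1 pole -1/2 set g(β) = (β - (-1/2))*f(β) = -1/(20*(β - 1)**2).
Simple pole: residue = g(a) at a = -1/2, which is -1/45.
At the order-2 pole 1 set g(β) = (β - (1))^2*f(β) = -1/(20*(β + 1/2)).
Order-2 pole: residue = g'(a); g'(1) = 1/45, so the residue is 1/45.
List the singular points by increasing real part (a conjugate pair: the negative imaginary part first).

Radius of convergence at 0: 1/2.
At -1/2: a pole of order 1; residue -1/45.
At 1: a pole of order 2; residue 1/45.


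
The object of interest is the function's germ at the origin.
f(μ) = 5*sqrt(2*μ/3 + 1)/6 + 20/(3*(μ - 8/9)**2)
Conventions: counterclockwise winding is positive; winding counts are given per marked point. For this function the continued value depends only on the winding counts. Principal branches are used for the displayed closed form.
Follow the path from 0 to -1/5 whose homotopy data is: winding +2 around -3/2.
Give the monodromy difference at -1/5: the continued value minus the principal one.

The rational part is single-valued and drops out of the difference; each branch term changes only by its own monodromy.
(5/6)*sqrt(1 - μ/(-3/2)): winding +2 is even, the square root returns to the same sheet, contribution 0.
Summing the contributions at μ = -1/5 gives 0.

Continued minus principal equals 0.


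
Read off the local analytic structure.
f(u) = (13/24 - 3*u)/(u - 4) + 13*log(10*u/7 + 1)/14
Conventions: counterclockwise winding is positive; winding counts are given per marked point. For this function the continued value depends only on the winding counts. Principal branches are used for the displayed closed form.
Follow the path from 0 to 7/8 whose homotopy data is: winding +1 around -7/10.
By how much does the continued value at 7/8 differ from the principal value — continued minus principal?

The rational part is single-valued and drops out of the difference; each branch term changes only by its own monodromy.
(13/14)*log(1 - u/(-7/10)): each positive loop around -7/10 adds 2*pi*i to the log, so winding +1 contributes (13/14)*(1)*2*pi*i = (13/7)*pi*i.
Summing the contributions at u = 7/8 gives (13/7)*pi*i.

Continued minus principal equals (13/7)*pi*i.


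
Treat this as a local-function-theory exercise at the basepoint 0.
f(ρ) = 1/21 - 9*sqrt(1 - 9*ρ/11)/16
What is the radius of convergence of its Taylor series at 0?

The radius of convergence is 11/9.

Branch term (-9/16)*sqrt(1 - ρ/(11/9)): its argument vanishes at ρ = 11/9, a square-root branch point, modulus 11/9.
The radius of convergence is the smallest modulus among the singular points: 11/9.


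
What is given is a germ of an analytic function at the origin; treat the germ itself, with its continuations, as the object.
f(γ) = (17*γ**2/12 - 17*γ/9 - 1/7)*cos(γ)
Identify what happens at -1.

There is no denominator, hence no pole anywhere.
The factor cos(γ) is entire.
So the germ continues analytically to -1.

The point is a regular point.


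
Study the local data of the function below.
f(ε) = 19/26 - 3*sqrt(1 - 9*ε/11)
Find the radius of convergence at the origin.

The radius of convergence is 11/9.

Branch term (-3)*sqrt(1 - ε/(11/9)): its argument vanishes at ε = 11/9, a square-root branch point, modulus 11/9.
The radius of convergence is the smallest modulus among the singular points: 11/9.


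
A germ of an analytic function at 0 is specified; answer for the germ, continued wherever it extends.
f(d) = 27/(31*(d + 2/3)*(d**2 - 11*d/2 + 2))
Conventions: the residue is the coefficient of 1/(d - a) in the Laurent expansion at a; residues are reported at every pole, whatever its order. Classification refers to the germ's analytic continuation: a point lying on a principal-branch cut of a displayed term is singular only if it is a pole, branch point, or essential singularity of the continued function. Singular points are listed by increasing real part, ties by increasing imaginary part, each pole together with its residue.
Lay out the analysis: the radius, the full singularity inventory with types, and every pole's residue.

Denominator factor (d**2 - 11*d/2 + 2): discriminant 89/4, real irrational roots 11/4 + (1/4)*sqrt(89) and 11/4 - (1/4)*sqrt(89); poles of order 1, moduli 11/4 + (1/4)*sqrt(89) and 11/4 - (1/4)*sqrt(89).
Denominator factor (d + 2/3): pole of order 1 at -2/3, modulus 2/3.
The radius of convergence is the smallest modulus among the singular points: 11/4 - (1/4)*sqrt(89).
At the order-1 pole -2/3 set g(d) = (d - (-2/3))*f(d) = 27/(31*(d**2 - 11*d/2 + 2)).
Simple pole: residue = g(a) at a = -2/3, which is 243/1705.
The factor d**2 - 11*d/2 + 2 splits as (d - a)(d - a') with a = 11/4 - (1/4)*sqrt(89), a' = 11/4 + (1/4)*sqrt(89). At the order-1 pole a set g(d) = (d - a)*f(d) = [27/(31*(d + 2/3))] / (d - a').
Simple pole: residue = g(a) at a = 11/4 - (1/4)*sqrt(89), which is -243/3410 - (3321/303490)*sqrt(89).
The factor d**2 - 11*d/2 + 2 splits as (d - a)(d - a') with a = 11/4 + (1/4)*sqrt(89), a' = 11/4 - (1/4)*sqrt(89). At the order-1 pole a set g(d) = (d - a)*f(d) = [27/(31*(d + 2/3))] / (d - a').
Simple pole: residue = g(a) at a = 11/4 + (1/4)*sqrt(89), which is -243/3410 + (3321/303490)*sqrt(89).
List the singular points by increasing real part (a conjugate pair: the negative imaginary part first).

Radius of convergence at 0: 11/4 - (1/4)*sqrt(89).
At -2/3: a pole of order 1; residue 243/1705.
At 11/4 - (1/4)*sqrt(89): a pole of order 1; residue -243/3410 - (3321/303490)*sqrt(89).
At 11/4 + (1/4)*sqrt(89): a pole of order 1; residue -243/3410 + (3321/303490)*sqrt(89).


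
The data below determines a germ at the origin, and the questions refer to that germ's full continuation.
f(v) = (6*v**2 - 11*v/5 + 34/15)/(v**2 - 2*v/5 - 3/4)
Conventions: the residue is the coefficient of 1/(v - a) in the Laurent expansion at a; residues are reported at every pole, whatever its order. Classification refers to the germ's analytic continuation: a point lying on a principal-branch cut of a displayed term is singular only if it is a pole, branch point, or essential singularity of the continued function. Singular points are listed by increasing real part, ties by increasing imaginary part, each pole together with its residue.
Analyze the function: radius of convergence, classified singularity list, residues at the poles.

Radius of convergence at 0: -1/5 + (1/10)*sqrt(79).
At 1/5 - (1/10)*sqrt(79): a pole of order 1; residue 1/10 - (1021/2370)*sqrt(79).
At 1/5 + (1/10)*sqrt(79): a pole of order 1; residue 1/10 + (1021/2370)*sqrt(79).

Denominator factor (v**2 - 2*v/5 - 3/4): discriminant 79/25, real irrational roots 1/5 + (1/10)*sqrt(79) and 1/5 - (1/10)*sqrt(79); poles of order 1, moduli 1/5 + (1/10)*sqrt(79) and -1/5 + (1/10)*sqrt(79).
The radius of convergence is the smallest modulus among the singular points: -1/5 + (1/10)*sqrt(79).
The factor v**2 - 2*v/5 - 3/4 splits as (v - a)(v - a') with a = 1/5 - (1/10)*sqrt(79), a' = 1/5 + (1/10)*sqrt(79). At the order-1 pole a set g(v) = (v - a)*f(v) = [6*v**2 - 11*v/5 + 34/15] / (v - a').
Simple pole: residue = g(a) at a = 1/5 - (1/10)*sqrt(79), which is 1/10 - (1021/2370)*sqrt(79).
The factor v**2 - 2*v/5 - 3/4 splits as (v - a)(v - a') with a = 1/5 + (1/10)*sqrt(79), a' = 1/5 - (1/10)*sqrt(79). At the order-1 pole a set g(v) = (v - a)*f(v) = [6*v**2 - 11*v/5 + 34/15] / (v - a').
Simple pole: residue = g(a) at a = 1/5 + (1/10)*sqrt(79), which is 1/10 + (1021/2370)*sqrt(79).
List the singular points by increasing real part (a conjugate pair: the negative imaginary part first).


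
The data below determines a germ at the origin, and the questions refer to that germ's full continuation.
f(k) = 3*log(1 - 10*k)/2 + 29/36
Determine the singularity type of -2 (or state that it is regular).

The point is a regular point.

There is no denominator, hence no pole anywhere.
Branch term log(1 - k/(1/10)): argument at -2 is 21, nonzero, so -2 is not its branch point (a point on a principal cut is still regular for the continued germ).
So the germ continues analytically to -2.


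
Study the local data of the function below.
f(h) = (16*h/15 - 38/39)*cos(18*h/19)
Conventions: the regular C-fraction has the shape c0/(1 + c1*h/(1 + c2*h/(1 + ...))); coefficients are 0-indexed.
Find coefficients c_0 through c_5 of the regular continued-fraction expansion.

The regular C-fraction coefficients are [-38/39, 104/95, -7433/4940, 405/988, 35100/141227, 597532/706135].

Taylor coefficients (expand at 0): a_0 = -38/39, a_1 = 16/15, a_2 = 108/247, a_3 = -864/1805, a_4 = -2916/89167, a_5 = 23328/651605.
c0 = a_0 = -38/39. Peel one level at a time: if S = 1 + c*h/S' with S'(0) = 1, then c is the h-coefficient of S and S' = c*h/(S - 1).
S_1 = c0/f = 1 + (104/95)*h + (14866/9025)*h^2 + ...; c1 = 104/95.
S_2 = c1*h/(S_1 - 1) = 1 + (-7433/4940)*h + (602073/976144)*h^2 + ...; c2 = -7433/4940.
S_3 = c2*h/(S_2 - 1) = 1 + (405/988)*h + (-273375/2683313)*h^2 + ...; c3 = 405/988.
S_4 = c3*h/(S_3 - 1) = 1 + (35100/141227)*h + (-4194674640/19945065529)*h^2 + ...; c4 = 35100/141227.
S_5 = c4*h/(S_4 - 1) = 1 + (597532/706135)*h + ...; c5 = 597532/706135.


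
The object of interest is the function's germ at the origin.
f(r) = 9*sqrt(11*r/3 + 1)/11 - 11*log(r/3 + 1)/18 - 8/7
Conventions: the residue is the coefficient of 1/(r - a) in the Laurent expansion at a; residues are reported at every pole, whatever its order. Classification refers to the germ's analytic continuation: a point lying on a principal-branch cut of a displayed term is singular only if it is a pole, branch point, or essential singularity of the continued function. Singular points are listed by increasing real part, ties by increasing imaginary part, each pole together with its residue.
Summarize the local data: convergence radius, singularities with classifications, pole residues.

Branch term (9/11)*sqrt(1 - r/(-3/11)): its argument vanishes at r = -3/11, a square-root branch point, modulus 3/11.
Branch term (-11/18)*log(1 - r/(-3)): its argument vanishes at r = -3, a logarithmic branch point, modulus 3.
The radius of convergence is the smallest modulus among the singular points: 3/11.
List the singular points by increasing real part (a conjugate pair: the negative imaginary part first).

Radius of convergence at 0: 3/11.
At -3: a logarithmic branch point.
At -3/11: an algebraic (square-root) branch point.


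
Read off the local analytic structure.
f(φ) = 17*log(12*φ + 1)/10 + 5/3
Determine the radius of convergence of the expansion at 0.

Branch term (17/10)*log(1 - φ/(-1/12)): its argument vanishes at φ = -1/12, a logarithmic branch point, modulus 1/12.
The radius of convergence is the smallest modulus among the singular points: 1/12.

The radius of convergence is 1/12.


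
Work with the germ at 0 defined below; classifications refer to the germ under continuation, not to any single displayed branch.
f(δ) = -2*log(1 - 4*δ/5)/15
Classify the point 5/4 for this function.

The point is a logarithmic branch point.

The term (-2/15)*log(1 - δ/(5/4)) has argument 1 - 5/4/(5/4) = 0 at 5/4: a logarithmic (infinitely-sheeted) branch point; the remaining terms are analytic or single-valued there.


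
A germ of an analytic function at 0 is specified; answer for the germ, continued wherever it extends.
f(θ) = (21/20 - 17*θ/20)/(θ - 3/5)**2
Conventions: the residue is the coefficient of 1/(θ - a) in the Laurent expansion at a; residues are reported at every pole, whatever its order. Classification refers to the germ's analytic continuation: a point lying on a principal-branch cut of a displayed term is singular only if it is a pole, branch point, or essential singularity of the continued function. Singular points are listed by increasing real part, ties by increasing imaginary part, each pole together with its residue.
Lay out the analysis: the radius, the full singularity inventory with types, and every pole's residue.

Denominator factor (θ - 3/5)^2: pole of order 2 at 3/5, modulus 3/5.
The radius of convergence is the smallest modulus among the singular points: 3/5.
At the order-2 pole 3/5 set g(θ) = (θ - (3/5))^2*f(θ) = 21/20 - 17*θ/20.
Order-2 pole: residue = g'(a); g'(3/5) = -17/20, so the residue is -17/20.

Radius of convergence at 0: 3/5.
At 3/5: a pole of order 2; residue -17/20.


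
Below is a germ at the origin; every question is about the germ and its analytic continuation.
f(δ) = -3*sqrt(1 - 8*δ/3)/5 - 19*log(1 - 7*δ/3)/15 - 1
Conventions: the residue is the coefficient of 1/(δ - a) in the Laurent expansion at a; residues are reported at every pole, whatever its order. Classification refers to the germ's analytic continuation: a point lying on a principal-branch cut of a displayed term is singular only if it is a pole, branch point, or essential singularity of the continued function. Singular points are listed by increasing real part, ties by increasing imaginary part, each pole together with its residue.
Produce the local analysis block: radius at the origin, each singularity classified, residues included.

Radius of convergence at 0: 3/8.
At 3/8: an algebraic (square-root) branch point.
At 3/7: a logarithmic branch point.

Branch term (-19/15)*log(1 - δ/(3/7)): its argument vanishes at δ = 3/7, a logarithmic branch point, modulus 3/7.
Branch term (-3/5)*sqrt(1 - δ/(3/8)): its argument vanishes at δ = 3/8, a square-root branch point, modulus 3/8.
The radius of convergence is the smallest modulus among the singular points: 3/8.
List the singular points by increasing real part (a conjugate pair: the negative imaginary part first).


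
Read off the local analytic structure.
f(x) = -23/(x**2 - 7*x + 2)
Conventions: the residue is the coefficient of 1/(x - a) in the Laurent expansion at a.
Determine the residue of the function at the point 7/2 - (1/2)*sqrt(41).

The residue is (23/41)*sqrt(41).

The factor x**2 - 7*x + 2 splits as (x - a)(x - a') with a = 7/2 - (1/2)*sqrt(41), a' = 7/2 + (1/2)*sqrt(41). At the order-1 pole a set g(x) = (x - a)*f(x) = [-23] / (x - a').
Simple pole: residue = g(a) at a = 7/2 - (1/2)*sqrt(41), which is (23/41)*sqrt(41).


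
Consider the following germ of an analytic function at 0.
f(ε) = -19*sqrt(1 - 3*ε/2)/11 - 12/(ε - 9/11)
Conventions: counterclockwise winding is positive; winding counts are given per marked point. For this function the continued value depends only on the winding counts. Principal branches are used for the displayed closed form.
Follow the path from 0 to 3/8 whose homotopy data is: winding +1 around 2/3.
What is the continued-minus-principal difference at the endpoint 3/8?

The rational part is single-valued and drops out of the difference; each branch term changes only by its own monodromy.
(-19/11)*sqrt(1 - ε/(2/3)): winding +1 is odd, the square root flips sign, contributing -2*(-19/11)*sqrt(1 - (3/8)/(2/3)) = -2*(-19/11)*sqrt(7/16) = (19/22)*sqrt(7).
Summing the contributions at ε = 3/8 gives (19/22)*sqrt(7).

Continued minus principal equals (19/22)*sqrt(7).


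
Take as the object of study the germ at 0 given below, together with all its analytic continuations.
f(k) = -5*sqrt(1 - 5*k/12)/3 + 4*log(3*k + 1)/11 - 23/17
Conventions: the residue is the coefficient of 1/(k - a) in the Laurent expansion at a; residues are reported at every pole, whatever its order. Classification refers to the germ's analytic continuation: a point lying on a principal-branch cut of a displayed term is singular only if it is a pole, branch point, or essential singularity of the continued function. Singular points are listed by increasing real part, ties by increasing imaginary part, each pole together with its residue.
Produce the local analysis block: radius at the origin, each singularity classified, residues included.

Branch term (-5/3)*sqrt(1 - k/(12/5)): its argument vanishes at k = 12/5, a square-root branch point, modulus 12/5.
Branch term (4/11)*log(1 - k/(-1/3)): its argument vanishes at k = -1/3, a logarithmic branch point, modulus 1/3.
The radius of convergence is the smallest modulus among the singular points: 1/3.
List the singular points by increasing real part (a conjugate pair: the negative imaginary part first).

Radius of convergence at 0: 1/3.
At -1/3: a logarithmic branch point.
At 12/5: an algebraic (square-root) branch point.


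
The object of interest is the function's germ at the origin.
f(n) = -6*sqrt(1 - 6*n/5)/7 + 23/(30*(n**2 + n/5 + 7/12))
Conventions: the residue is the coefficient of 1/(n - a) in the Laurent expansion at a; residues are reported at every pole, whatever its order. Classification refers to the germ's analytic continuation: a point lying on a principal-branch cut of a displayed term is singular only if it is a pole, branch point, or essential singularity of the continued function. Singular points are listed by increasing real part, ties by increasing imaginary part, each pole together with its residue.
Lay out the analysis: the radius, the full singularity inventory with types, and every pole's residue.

Denominator factor (n**2 + n/5 + 7/12): discriminant -172/75, complex-conjugate roots (-1/10) + ((1/15)*sqrt(129))*i and (-1/10) - ((1/15)*sqrt(129))*i; poles of order 1, moduli (1/6)*sqrt(21) and (1/6)*sqrt(21).
Branch term (-6/7)*sqrt(1 - n/(5/6)): its argument vanishes at n = 5/6, a square-root branch point, modulus 5/6.
The radius of convergence is the smallest modulus among the singular points: (1/6)*sqrt(21).
The branch term is analytic at (-1/10) - ((1/15)*sqrt(129))*i and contributes nothing to the residue; only the rational part matters.
The factor n**2 + n/5 + 7/12 splits as (n - a)(n - a') with a = (-1/10) - ((1/15)*sqrt(129))*i, a' = (-1/10) + ((1/15)*sqrt(129))*i. At the order-1 pole a set g(n) = (n - a)*(rational part) = [23/30] / (n - a').
Simple pole: residue = g(a) at a = (-1/10) - ((1/15)*sqrt(129))*i, which is ((23/516)*sqrt(129))*i.
The branch term is analytic at (-1/10) + ((1/15)*sqrt(129))*i and contributes nothing to the residue; only the rational part matters.
The factor n**2 + n/5 + 7/12 splits as (n - a)(n - a') with a = (-1/10) + ((1/15)*sqrt(129))*i, a' = (-1/10) - ((1/15)*sqrt(129))*i. At the order-1 pole a set g(n) = (n - a)*(rational part) = [23/30] / (n - a').
Simple pole: residue = g(a) at a = (-1/10) + ((1/15)*sqrt(129))*i, which is -((23/516)*sqrt(129))*i.
List the singular points by increasing real part (a conjugate pair: the negative imaginary part first).

Radius of convergence at 0: (1/6)*sqrt(21).
At (-1/10) - ((1/15)*sqrt(129))*i: a pole of order 1; residue ((23/516)*sqrt(129))*i.
At (-1/10) + ((1/15)*sqrt(129))*i: a pole of order 1; residue -((23/516)*sqrt(129))*i.
At 5/6: an algebraic (square-root) branch point.


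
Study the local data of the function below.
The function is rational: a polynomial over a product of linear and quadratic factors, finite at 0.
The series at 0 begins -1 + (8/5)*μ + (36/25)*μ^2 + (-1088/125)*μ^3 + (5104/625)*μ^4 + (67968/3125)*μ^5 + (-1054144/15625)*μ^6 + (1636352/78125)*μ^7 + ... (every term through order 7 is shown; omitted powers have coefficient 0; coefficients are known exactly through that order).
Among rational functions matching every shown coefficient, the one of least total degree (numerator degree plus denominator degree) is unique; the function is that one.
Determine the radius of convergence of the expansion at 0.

No rational of total degree below 2 reproduces all 8 coefficients; solving the [0/2] Pade equations on them gives f(μ) = -1/(4*(μ**2 + 2*μ/5 + 1/4)), whose expansion matches every shown term.
Denominator factor (μ**2 + 2*μ/5 + 1/4): discriminant -21/25, complex-conjugate roots (-1/5) + ((1/10)*sqrt(21))*i and (-1/5) - ((1/10)*sqrt(21))*i; poles of order 1, moduli 1/2 and 1/2.
The radius of convergence is the smallest modulus among the singular points: 1/2.

The radius of convergence is 1/2.


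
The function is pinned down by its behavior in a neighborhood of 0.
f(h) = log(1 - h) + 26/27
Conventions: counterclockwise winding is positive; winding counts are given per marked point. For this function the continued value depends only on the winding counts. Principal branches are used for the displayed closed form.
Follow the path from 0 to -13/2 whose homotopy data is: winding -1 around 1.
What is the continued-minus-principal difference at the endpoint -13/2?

The rational part is single-valued and drops out of the difference; each branch term changes only by its own monodromy.
(1)*log(1 - h/(1)): each positive loop around 1 adds 2*pi*i to the log, so winding -1 contributes (1)*(-1)*2*pi*i = -(2)*pi*i.
Summing the contributions at h = -13/2 gives -(2)*pi*i.

Continued minus principal equals -(2)*pi*i.


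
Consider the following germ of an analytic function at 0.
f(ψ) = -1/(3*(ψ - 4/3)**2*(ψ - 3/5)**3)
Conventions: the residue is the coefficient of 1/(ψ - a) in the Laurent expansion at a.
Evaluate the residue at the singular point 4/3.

The residue is 50625/14641.

At the order-2 pole 4/3 set g(ψ) = (ψ - (4/3))^2*f(ψ) = -1/(3*(ψ - 3/5)**3).
Order-2 pole: residue = g'(a); g'(4/3) = 50625/14641, so the residue is 50625/14641.


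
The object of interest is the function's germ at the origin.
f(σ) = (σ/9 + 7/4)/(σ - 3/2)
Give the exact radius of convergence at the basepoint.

Denominator factor (σ - 3/2): pole of order 1 at 3/2, modulus 3/2.
The radius of convergence is the smallest modulus among the singular points: 3/2.

The radius of convergence is 3/2.


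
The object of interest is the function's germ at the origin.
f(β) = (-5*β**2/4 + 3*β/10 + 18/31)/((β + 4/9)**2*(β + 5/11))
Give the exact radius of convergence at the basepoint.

The radius of convergence is 4/9.

Denominator factor (β + 5/11): pole of order 1 at -5/11, modulus 5/11.
Denominator factor (β + 4/9)^2: pole of order 2 at -4/9, modulus 4/9.
The radius of convergence is the smallest modulus among the singular points: 4/9.


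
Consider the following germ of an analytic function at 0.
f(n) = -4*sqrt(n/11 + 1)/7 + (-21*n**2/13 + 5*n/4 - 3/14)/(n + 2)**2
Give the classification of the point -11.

The term (-4/7)*sqrt(1 - n/(-11)) has argument 1 - -11/(-11) = 0 at -11: a square-root (algebraic, two-sheeted) branch point; the remaining terms are analytic or single-valued there.

The point is an algebraic (square-root) branch point.


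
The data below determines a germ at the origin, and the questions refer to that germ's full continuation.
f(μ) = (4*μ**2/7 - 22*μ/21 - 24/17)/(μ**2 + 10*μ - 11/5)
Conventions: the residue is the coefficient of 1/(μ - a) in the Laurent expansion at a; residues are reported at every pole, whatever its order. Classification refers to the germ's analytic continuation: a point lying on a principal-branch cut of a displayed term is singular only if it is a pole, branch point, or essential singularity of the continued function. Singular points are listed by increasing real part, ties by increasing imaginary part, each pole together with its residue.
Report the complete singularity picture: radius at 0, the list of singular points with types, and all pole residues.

Radius of convergence at 0: -5 + (2/5)*sqrt(170).
At -5 - (2/5)*sqrt(170): a pole of order 1; residue -71/21 - (4291/17340)*sqrt(170).
At -5 + (2/5)*sqrt(170): a pole of order 1; residue -71/21 + (4291/17340)*sqrt(170).

Denominator factor (μ**2 + 10*μ - 11/5): discriminant 544/5, real irrational roots -5 + (2/5)*sqrt(170) and -5 - (2/5)*sqrt(170); poles of order 1, moduli -5 + (2/5)*sqrt(170) and 5 + (2/5)*sqrt(170).
The radius of convergence is the smallest modulus among the singular points: -5 + (2/5)*sqrt(170).
The factor μ**2 + 10*μ - 11/5 splits as (μ - a)(μ - a') with a = -5 - (2/5)*sqrt(170), a' = -5 + (2/5)*sqrt(170). At the order-1 pole a set g(μ) = (μ - a)*f(μ) = [4*μ**2/7 - 22*μ/21 - 24/17] / (μ - a').
Simple pole: residue = g(a) at a = -5 - (2/5)*sqrt(170), which is -71/21 - (4291/17340)*sqrt(170).
The factor μ**2 + 10*μ - 11/5 splits as (μ - a)(μ - a') with a = -5 + (2/5)*sqrt(170), a' = -5 - (2/5)*sqrt(170). At the order-1 pole a set g(μ) = (μ - a)*f(μ) = [4*μ**2/7 - 22*μ/21 - 24/17] / (μ - a').
Simple pole: residue = g(a) at a = -5 + (2/5)*sqrt(170), which is -71/21 + (4291/17340)*sqrt(170).
List the singular points by increasing real part (a conjugate pair: the negative imaginary part first).


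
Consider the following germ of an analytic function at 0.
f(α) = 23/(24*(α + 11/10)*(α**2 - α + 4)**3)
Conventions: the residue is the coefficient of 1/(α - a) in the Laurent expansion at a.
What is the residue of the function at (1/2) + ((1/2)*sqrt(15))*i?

The factor α**2 - α + 4 splits as (α - a)(α - a') with a = (1/2) + ((1/2)*sqrt(15))*i, a' = (1/2) - ((1/2)*sqrt(15))*i. At the order-3 pole a set g(α) = (α - a)^3*f(α) = [23/(24*(α + 11/10))] / (α - a')^3.
Order-3 pole: residue = g''(a)/2; g''((1/2) + ((1/2)*sqrt(15))*i) = (-2875000/753718773) - ((133542416/56528907975)*sqrt(15))*i, so the residue is (-1437500/753718773) - ((66771208/56528907975)*sqrt(15))*i.

The residue is (-1437500/753718773) - ((66771208/56528907975)*sqrt(15))*i.


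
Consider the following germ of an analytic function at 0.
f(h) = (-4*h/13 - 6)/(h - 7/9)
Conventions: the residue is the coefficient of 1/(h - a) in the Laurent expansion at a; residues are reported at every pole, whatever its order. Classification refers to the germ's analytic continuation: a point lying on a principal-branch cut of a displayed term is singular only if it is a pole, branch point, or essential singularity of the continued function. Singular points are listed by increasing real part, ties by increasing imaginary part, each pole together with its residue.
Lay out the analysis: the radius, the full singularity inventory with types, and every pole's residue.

Denominator factor (h - 7/9): pole of order 1 at 7/9, modulus 7/9.
The radius of convergence is the smallest modulus among the singular points: 7/9.
At the order-1 pole 7/9 set g(h) = (h - (7/9))*f(h) = -4*h/13 - 6.
Simple pole: residue = g(a) at a = 7/9, which is -730/117.

Radius of convergence at 0: 7/9.
At 7/9: a pole of order 1; residue -730/117.


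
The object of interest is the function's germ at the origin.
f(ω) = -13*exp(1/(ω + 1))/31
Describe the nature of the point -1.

The exponent 1/(ω - (-1)) has a pole at -1, so exp(1/(ω - (-1))) takes every nonzero value near it: an essential singularity (not a pole of any order).

The point is an essential singularity.


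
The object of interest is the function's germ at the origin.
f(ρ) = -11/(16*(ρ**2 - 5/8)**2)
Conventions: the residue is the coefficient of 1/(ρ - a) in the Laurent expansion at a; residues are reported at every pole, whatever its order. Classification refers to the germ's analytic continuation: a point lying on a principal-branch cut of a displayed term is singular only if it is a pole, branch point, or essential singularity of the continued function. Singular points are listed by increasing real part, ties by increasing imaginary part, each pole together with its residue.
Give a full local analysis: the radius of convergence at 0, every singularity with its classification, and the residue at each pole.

Radius of convergence at 0: (1/4)*sqrt(10).
At -(1/4)*sqrt(10): a pole of order 2; residue -(11/100)*sqrt(10).
At (1/4)*sqrt(10): a pole of order 2; residue (11/100)*sqrt(10).

Denominator factor (ρ**2 - 5/8)^2: discriminant 5/2, real irrational roots (1/4)*sqrt(10) and -(1/4)*sqrt(10); poles of order 2, moduli (1/4)*sqrt(10) and (1/4)*sqrt(10).
The radius of convergence is the smallest modulus among the singular points: (1/4)*sqrt(10).
The factor ρ**2 - 5/8 splits as (ρ - a)(ρ - a') with a = -(1/4)*sqrt(10), a' = (1/4)*sqrt(10). At the order-2 pole a set g(ρ) = (ρ - a)^2*f(ρ) = [-11/16] / (ρ - a')^2.
Order-2 pole: residue = g'(a); g'(-(1/4)*sqrt(10)) = -(11/100)*sqrt(10), so the residue is -(11/100)*sqrt(10).
The factor ρ**2 - 5/8 splits as (ρ - a)(ρ - a') with a = (1/4)*sqrt(10), a' = -(1/4)*sqrt(10). At the order-2 pole a set g(ρ) = (ρ - a)^2*f(ρ) = [-11/16] / (ρ - a')^2.
Order-2 pole: residue = g'(a); g'((1/4)*sqrt(10)) = (11/100)*sqrt(10), so the residue is (11/100)*sqrt(10).
List the singular points by increasing real part (a conjugate pair: the negative imaginary part first).


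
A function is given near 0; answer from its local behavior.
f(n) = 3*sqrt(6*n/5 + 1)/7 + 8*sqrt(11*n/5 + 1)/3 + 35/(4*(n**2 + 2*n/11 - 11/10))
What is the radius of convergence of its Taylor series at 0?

Denominator factor (n**2 + 2*n/11 - 11/10): discriminant 2682/605, real irrational roots -1/11 + (3/110)*sqrt(1490) and -1/11 - (3/110)*sqrt(1490); poles of order 1, moduli -1/11 + (3/110)*sqrt(1490) and 1/11 + (3/110)*sqrt(1490).
Branch term (8/3)*sqrt(1 - n/(-5/11)): its argument vanishes at n = -5/11, a square-root branch point, modulus 5/11.
Branch term (3/7)*sqrt(1 - n/(-5/6)): its argument vanishes at n = -5/6, a square-root branch point, modulus 5/6.
The radius of convergence is the smallest modulus among the singular points: 5/11.

The radius of convergence is 5/11.


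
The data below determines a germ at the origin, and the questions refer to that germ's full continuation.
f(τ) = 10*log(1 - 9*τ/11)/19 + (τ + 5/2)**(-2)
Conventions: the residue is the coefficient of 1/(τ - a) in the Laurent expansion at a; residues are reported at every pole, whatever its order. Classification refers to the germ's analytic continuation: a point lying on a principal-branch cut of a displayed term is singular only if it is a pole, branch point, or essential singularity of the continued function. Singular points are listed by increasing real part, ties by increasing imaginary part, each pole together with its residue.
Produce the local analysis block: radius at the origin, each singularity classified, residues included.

Denominator factor (τ + 5/2)^2: pole of order 2 at -5/2, modulus 5/2.
Branch term (10/19)*log(1 - τ/(11/9)): its argument vanishes at τ = 11/9, a logarithmic branch point, modulus 11/9.
The radius of convergence is the smallest modulus among the singular points: 11/9.
The branch term is analytic at -5/2 and contributes nothing to the residue; only the rational part matters.
At the order-2 pole -5/2 set g(τ) = (τ - (-5/2))^2*(rational part) = 1.
Order-2 pole: residue = g'(a); g'(-5/2) = 0, so the residue is 0.
List the singular points by increasing real part (a conjugate pair: the negative imaginary part first).

Radius of convergence at 0: 11/9.
At -5/2: a pole of order 2; residue 0.
At 11/9: a logarithmic branch point.


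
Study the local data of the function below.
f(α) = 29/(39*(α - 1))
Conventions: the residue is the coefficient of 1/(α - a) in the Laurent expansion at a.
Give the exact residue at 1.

The residue is 29/39.

At the order-1 pole 1 set g(α) = (α - (1))*f(α) = 29/39.
Simple pole: residue = g(a) at a = 1, which is 29/39.


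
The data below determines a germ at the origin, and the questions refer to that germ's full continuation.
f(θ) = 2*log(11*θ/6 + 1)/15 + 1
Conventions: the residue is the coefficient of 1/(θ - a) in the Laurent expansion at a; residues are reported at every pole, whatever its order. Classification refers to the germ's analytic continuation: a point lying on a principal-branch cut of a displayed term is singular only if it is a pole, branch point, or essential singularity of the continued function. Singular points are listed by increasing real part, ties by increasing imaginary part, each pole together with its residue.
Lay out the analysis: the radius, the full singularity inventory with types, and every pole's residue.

Radius of convergence at 0: 6/11.
At -6/11: a logarithmic branch point.

Branch term (2/15)*log(1 - θ/(-6/11)): its argument vanishes at θ = -6/11, a logarithmic branch point, modulus 6/11.
The radius of convergence is the smallest modulus among the singular points: 6/11.


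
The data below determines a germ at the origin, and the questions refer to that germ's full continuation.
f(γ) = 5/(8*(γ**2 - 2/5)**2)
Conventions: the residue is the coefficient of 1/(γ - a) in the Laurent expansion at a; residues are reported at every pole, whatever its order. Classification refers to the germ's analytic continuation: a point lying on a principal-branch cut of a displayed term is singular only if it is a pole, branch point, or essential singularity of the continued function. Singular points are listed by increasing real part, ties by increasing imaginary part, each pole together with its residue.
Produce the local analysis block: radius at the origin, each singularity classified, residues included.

Denominator factor (γ**2 - 2/5)^2: discriminant 8/5, real irrational roots (1/5)*sqrt(10) and -(1/5)*sqrt(10); poles of order 2, moduli (1/5)*sqrt(10) and (1/5)*sqrt(10).
The radius of convergence is the smallest modulus among the singular points: (1/5)*sqrt(10).
The factor γ**2 - 2/5 splits as (γ - a)(γ - a') with a = -(1/5)*sqrt(10), a' = (1/5)*sqrt(10). At the order-2 pole a set g(γ) = (γ - a)^2*f(γ) = [5/8] / (γ - a')^2.
Order-2 pole: residue = g'(a); g'(-(1/5)*sqrt(10)) = (25/128)*sqrt(10), so the residue is (25/128)*sqrt(10).
The factor γ**2 - 2/5 splits as (γ - a)(γ - a') with a = (1/5)*sqrt(10), a' = -(1/5)*sqrt(10). At the order-2 pole a set g(γ) = (γ - a)^2*f(γ) = [5/8] / (γ - a')^2.
Order-2 pole: residue = g'(a); g'((1/5)*sqrt(10)) = -(25/128)*sqrt(10), so the residue is -(25/128)*sqrt(10).
List the singular points by increasing real part (a conjugate pair: the negative imaginary part first).

Radius of convergence at 0: (1/5)*sqrt(10).
At -(1/5)*sqrt(10): a pole of order 2; residue (25/128)*sqrt(10).
At (1/5)*sqrt(10): a pole of order 2; residue -(25/128)*sqrt(10).


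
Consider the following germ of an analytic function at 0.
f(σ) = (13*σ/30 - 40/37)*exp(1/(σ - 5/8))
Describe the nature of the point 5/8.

The point is an essential singularity.

The exponent 1/(σ - (5/8)) has a pole at 5/8, so exp(1/(σ - (5/8))) takes every nonzero value near it: an essential singularity (not a pole of any order).


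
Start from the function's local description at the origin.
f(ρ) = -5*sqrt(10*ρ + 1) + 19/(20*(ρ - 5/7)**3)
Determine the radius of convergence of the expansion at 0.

Denominator factor (ρ - 5/7)^3: pole of order 3 at 5/7, modulus 5/7.
Branch term (-5)*sqrt(1 - ρ/(-1/10)): its argument vanishes at ρ = -1/10, a square-root branch point, modulus 1/10.
The radius of convergence is the smallest modulus among the singular points: 1/10.

The radius of convergence is 1/10.


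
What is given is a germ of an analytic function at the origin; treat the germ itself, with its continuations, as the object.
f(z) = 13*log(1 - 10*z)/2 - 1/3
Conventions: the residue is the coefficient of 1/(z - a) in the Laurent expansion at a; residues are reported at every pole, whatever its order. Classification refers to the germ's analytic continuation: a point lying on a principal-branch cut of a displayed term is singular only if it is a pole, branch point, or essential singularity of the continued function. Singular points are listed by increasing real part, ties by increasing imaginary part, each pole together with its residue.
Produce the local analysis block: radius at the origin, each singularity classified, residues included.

Branch term (13/2)*log(1 - z/(1/10)): its argument vanishes at z = 1/10, a logarithmic branch point, modulus 1/10.
The radius of convergence is the smallest modulus among the singular points: 1/10.

Radius of convergence at 0: 1/10.
At 1/10: a logarithmic branch point.


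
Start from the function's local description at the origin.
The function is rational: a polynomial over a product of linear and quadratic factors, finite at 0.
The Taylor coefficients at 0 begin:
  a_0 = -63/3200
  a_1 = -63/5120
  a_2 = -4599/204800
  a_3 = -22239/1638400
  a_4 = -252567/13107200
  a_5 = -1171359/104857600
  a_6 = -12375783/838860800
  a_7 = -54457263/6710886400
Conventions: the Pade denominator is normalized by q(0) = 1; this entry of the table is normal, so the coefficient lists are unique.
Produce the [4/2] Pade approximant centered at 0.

The Pade approximant has numerator coefficients [-63/3200, -514647/46956800, -250047/34150400, -583443/187827200, -12252303/6010470400]; denominator coefficients [1, -4009/58696, -42615/58696].

Taylor coefficients needed (read off): a_0 = -63/3200, a_1 = -63/5120, a_2 = -4599/204800, a_3 = -22239/1638400, a_4 = -252567/13107200, a_5 = -1171359/104857600, a_6 = -12375783/838860800.
Write the denominator as Q(z) = 1 + q1*z + q2*z^2. Requiring Q*f - P = O(z^7) with deg P <= 4 kills the coefficients of z^5..z^6 in Q*f:
  z^5: a_5 + q1*a_4 + q2*a_3 = 0, i.e. -1171359/104857600 + (-252567/13107200)*q1 + (-22239/1638400)*q2 = 0.
  z^6: a_6 + q1*a_5 + q2*a_4 = 0, i.e. -12375783/838860800 + (-1171359/104857600)*q1 + (-252567/13107200)*q2 = 0.
Solving this linear system: q1 = -4009/58696, q2 = -42615/58696.
The numerator is Q*f truncated at degree 4: P0 = a_0 = -63/3200; P1 = a_1 + q1*a_0 = -514647/46956800; P2 = a_2 + q1*a_1 + q2*a_0 = -250047/34150400; P3 = a_3 + q1*a_2 + q2*a_1 = -583443/187827200; P4 = a_4 + q1*a_3 + q2*a_2 = -12252303/6010470400.
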